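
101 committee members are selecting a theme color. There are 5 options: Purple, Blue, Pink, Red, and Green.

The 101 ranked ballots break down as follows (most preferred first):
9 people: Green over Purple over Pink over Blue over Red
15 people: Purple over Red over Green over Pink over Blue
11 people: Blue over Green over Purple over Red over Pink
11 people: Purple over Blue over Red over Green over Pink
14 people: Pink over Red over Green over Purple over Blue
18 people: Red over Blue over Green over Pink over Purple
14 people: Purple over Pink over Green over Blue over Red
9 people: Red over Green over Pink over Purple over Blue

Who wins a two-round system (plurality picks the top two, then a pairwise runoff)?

Round 1 first-place votes: Purple 40, Blue 11, Pink 14, Red 27, Green 9. Purple and Red advance.
Runoff: Purple is ranked above Red on 60 ballots, Red above Purple on 41.

Purple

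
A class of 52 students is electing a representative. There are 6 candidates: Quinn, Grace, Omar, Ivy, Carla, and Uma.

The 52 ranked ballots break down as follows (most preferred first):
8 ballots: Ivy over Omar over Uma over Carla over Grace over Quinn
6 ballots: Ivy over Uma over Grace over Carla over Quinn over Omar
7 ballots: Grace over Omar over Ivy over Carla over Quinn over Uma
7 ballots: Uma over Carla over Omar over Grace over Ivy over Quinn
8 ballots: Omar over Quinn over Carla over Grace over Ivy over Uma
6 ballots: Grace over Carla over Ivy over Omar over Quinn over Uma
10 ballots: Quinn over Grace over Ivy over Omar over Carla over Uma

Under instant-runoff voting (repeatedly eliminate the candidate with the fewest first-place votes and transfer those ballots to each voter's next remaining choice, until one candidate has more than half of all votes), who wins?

Grace

Round 1: Quinn 10, Grace 13, Omar 8, Ivy 14, Carla 0, Uma 7. Carla eliminated.
Round 2: Quinn 10, Grace 13, Omar 8, Ivy 14, Uma 7. Uma eliminated.
Round 3: Quinn 10, Grace 13, Omar 15, Ivy 14. Quinn eliminated.
Round 4: Grace 23, Omar 15, Ivy 14. Ivy eliminated.
Round 5: Grace 29, Omar 23. Grace has a majority (≥27).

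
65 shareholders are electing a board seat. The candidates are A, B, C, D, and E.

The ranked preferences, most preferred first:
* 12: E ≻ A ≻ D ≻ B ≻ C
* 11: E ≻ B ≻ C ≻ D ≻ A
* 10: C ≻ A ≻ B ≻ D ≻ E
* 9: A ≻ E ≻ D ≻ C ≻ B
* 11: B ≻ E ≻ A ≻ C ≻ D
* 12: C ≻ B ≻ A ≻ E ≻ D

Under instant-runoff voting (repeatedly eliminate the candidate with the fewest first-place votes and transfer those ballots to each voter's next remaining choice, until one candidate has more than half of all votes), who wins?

Round 1: A 9, B 11, C 22, D 0, E 23. D eliminated.
Round 2: A 9, B 11, C 22, E 23. A eliminated.
Round 3: B 11, C 22, E 32. B eliminated.
Round 4: C 22, E 43. E has a majority (≥33).

E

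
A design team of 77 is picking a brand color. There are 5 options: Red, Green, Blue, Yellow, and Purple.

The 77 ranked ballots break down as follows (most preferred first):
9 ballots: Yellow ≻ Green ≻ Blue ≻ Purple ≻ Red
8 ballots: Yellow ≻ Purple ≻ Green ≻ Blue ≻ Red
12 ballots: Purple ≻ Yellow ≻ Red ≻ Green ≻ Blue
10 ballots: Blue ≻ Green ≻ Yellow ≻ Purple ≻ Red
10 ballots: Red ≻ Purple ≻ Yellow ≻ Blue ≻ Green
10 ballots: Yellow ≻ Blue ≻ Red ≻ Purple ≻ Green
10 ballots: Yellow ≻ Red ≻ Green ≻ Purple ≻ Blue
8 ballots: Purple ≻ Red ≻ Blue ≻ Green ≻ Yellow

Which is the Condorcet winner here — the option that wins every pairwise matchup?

Yellow vs Red: 59–18
Yellow vs Green: 59–18
Yellow vs Blue: 59–18
Yellow vs Purple: 47–30
Yellow beats every other option.

Yellow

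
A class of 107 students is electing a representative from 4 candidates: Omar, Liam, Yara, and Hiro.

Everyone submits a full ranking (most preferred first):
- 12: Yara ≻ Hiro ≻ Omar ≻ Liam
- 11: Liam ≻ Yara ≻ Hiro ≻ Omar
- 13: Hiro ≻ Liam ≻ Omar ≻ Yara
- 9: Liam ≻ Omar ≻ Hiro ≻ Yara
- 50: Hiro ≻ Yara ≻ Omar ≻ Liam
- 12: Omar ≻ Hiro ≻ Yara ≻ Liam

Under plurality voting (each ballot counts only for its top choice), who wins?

Hiro

First-place votes: Omar 12, Liam 20, Yara 12, Hiro 63.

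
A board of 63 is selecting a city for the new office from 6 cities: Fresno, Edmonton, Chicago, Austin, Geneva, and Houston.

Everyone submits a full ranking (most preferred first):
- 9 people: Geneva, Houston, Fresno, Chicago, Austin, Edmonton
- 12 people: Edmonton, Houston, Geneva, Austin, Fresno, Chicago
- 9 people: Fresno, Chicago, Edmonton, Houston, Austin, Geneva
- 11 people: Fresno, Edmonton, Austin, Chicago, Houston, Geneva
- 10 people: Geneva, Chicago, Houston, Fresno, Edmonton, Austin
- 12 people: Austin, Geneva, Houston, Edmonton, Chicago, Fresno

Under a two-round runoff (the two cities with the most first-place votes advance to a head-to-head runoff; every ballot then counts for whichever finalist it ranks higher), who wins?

Round 1 first-place votes: Fresno 20, Edmonton 12, Chicago 0, Austin 12, Geneva 19, Houston 0. Fresno and Geneva advance.
Runoff: Fresno is ranked above Geneva on 20 ballots, Geneva above Fresno on 43.

Geneva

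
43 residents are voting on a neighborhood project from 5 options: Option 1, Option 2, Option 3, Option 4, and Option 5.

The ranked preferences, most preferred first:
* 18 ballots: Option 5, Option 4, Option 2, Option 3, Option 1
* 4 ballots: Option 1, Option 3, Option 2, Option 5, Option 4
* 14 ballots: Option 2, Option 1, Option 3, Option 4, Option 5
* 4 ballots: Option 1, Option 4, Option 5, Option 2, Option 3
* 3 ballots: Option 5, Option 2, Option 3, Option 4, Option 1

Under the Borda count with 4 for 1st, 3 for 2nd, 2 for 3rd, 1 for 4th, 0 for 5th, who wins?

Option 2

Option 1: 18×0 + 4×4 + 14×3 + 4×4 + 3×0 = 74
Option 2: 18×2 + 4×2 + 14×4 + 4×1 + 3×3 = 113
Option 3: 18×1 + 4×3 + 14×2 + 4×0 + 3×2 = 64
Option 4: 18×3 + 4×0 + 14×1 + 4×3 + 3×1 = 83
Option 5: 18×4 + 4×1 + 14×0 + 4×2 + 3×4 = 96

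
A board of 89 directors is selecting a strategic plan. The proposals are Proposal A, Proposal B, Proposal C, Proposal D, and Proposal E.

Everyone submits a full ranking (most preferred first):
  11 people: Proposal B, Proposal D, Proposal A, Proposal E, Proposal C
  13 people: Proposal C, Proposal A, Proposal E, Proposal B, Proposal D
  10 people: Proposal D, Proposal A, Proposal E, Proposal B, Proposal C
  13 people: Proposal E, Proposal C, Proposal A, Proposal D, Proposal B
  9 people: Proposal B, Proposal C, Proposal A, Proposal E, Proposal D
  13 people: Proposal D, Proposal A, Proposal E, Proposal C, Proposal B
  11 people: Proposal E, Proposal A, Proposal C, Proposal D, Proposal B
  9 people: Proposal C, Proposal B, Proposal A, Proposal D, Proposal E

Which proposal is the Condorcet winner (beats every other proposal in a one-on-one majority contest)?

Proposal A

Proposal A vs Proposal B: 60–29
Proposal A vs Proposal C: 45–44
Proposal A vs Proposal D: 55–34
Proposal A vs Proposal E: 65–24
Proposal A beats every other proposal.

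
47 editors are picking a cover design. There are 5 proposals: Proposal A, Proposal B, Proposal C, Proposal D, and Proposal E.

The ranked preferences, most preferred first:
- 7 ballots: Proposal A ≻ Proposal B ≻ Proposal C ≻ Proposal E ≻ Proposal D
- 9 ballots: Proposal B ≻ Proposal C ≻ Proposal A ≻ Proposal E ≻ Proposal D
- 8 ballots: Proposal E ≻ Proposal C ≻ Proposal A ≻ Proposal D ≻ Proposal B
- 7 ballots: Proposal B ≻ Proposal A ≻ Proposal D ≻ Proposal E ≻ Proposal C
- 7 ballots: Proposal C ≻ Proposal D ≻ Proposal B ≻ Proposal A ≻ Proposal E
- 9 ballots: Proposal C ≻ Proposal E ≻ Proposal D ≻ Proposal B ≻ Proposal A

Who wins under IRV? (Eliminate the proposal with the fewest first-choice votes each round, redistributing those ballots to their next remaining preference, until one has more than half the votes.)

Round 1: Proposal A 7, Proposal B 16, Proposal C 16, Proposal D 0, Proposal E 8. Proposal D eliminated.
Round 2: Proposal A 7, Proposal B 16, Proposal C 16, Proposal E 8. Proposal A eliminated.
Round 3: Proposal B 23, Proposal C 16, Proposal E 8. Proposal E eliminated.
Round 4: Proposal B 23, Proposal C 24. Proposal C has a majority (≥24).

Proposal C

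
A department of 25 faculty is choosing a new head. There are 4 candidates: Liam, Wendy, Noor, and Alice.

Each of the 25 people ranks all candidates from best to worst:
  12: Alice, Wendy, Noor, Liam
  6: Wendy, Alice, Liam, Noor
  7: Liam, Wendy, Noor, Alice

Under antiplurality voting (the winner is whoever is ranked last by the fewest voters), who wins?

Wendy

Last-place votes: Liam 12, Wendy 0, Noor 6, Alice 7.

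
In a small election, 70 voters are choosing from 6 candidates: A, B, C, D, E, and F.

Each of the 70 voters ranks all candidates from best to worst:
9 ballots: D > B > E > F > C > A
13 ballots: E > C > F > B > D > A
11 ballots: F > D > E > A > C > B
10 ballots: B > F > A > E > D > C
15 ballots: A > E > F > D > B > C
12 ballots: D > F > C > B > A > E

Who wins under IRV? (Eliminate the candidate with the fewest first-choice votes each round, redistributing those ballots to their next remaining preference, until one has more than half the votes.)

Round 1: A 15, B 10, C 0, D 21, E 13, F 11. C eliminated.
Round 2: A 15, B 10, D 21, E 13, F 11. B eliminated.
Round 3: A 15, D 21, E 13, F 21. E eliminated.
Round 4: A 15, D 21, F 34. A eliminated.
Round 5: D 21, F 49. F has a majority (≥36).

F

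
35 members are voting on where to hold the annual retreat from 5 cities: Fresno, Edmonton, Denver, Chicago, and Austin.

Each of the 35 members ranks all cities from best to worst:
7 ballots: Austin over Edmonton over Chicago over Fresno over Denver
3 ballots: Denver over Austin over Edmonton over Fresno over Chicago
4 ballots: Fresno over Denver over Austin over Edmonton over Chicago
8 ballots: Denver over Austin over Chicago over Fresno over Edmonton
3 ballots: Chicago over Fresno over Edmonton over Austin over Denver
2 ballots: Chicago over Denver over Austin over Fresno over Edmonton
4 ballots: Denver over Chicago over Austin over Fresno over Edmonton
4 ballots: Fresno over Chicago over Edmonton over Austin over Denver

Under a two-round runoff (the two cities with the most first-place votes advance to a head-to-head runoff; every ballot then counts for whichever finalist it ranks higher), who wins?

Round 1 first-place votes: Fresno 8, Edmonton 0, Denver 15, Chicago 5, Austin 7. Denver and Fresno advance.
Runoff: Denver is ranked above Fresno on 17 ballots, Fresno above Denver on 18.

Fresno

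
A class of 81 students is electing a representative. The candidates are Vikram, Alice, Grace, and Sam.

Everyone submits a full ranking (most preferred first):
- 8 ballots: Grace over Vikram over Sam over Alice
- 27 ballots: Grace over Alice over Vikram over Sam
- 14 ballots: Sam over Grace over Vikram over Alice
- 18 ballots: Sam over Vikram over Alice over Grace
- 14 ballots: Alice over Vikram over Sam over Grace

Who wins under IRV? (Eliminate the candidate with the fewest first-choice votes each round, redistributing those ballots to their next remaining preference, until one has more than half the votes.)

Sam

Round 1: Vikram 0, Alice 14, Grace 35, Sam 32. Vikram eliminated.
Round 2: Alice 14, Grace 35, Sam 32. Alice eliminated.
Round 3: Grace 35, Sam 46. Sam has a majority (≥41).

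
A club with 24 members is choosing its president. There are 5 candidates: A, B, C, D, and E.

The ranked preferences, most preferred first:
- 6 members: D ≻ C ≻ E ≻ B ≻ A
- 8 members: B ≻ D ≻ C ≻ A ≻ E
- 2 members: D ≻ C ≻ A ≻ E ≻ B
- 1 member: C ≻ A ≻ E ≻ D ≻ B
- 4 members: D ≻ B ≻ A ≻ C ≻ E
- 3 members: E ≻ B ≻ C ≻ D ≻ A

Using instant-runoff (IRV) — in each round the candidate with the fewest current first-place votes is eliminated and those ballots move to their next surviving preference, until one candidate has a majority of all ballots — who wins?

Round 1: A 0, B 8, C 1, D 12, E 3. A eliminated.
Round 2: B 8, C 1, D 12, E 3. C eliminated.
Round 3: B 8, D 12, E 4. E eliminated.
Round 4: B 11, D 13. D has a majority (≥13).

D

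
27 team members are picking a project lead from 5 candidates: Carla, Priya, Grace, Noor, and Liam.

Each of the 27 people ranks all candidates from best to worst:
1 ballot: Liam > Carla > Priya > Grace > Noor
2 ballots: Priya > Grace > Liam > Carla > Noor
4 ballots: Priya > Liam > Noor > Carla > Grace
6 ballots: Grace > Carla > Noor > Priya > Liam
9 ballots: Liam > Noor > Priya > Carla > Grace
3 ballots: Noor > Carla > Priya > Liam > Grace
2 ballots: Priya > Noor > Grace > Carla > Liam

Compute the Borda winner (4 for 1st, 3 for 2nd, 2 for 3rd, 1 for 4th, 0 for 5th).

Carla: 1×3 + 2×1 + 4×1 + 6×3 + 9×1 + 3×3 + 2×1 = 47
Priya: 1×2 + 2×4 + 4×4 + 6×1 + 9×2 + 3×2 + 2×4 = 64
Grace: 1×1 + 2×3 + 4×0 + 6×4 + 9×0 + 3×0 + 2×2 = 35
Noor: 1×0 + 2×0 + 4×2 + 6×2 + 9×3 + 3×4 + 2×3 = 65
Liam: 1×4 + 2×2 + 4×3 + 6×0 + 9×4 + 3×1 + 2×0 = 59

Noor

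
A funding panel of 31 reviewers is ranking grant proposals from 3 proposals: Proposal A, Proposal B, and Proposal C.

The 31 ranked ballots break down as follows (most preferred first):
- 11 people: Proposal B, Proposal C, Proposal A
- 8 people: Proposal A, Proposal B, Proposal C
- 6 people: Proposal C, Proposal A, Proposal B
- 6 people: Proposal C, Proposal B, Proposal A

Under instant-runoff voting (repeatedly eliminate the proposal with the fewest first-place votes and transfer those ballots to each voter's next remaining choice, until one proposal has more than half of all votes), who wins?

Proposal B

Round 1: Proposal A 8, Proposal B 11, Proposal C 12. Proposal A eliminated.
Round 2: Proposal B 19, Proposal C 12. Proposal B has a majority (≥16).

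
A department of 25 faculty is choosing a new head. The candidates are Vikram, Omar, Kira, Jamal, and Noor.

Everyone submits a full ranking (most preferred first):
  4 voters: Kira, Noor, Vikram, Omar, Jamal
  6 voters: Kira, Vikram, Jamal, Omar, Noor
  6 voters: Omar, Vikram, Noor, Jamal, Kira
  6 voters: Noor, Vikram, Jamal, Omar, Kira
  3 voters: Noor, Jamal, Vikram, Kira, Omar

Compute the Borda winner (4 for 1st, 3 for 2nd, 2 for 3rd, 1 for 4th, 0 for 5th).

Vikram: 4×2 + 6×3 + 6×3 + 6×3 + 3×2 = 68
Omar: 4×1 + 6×1 + 6×4 + 6×1 + 3×0 = 40
Kira: 4×4 + 6×4 + 6×0 + 6×0 + 3×1 = 43
Jamal: 4×0 + 6×2 + 6×1 + 6×2 + 3×3 = 39
Noor: 4×3 + 6×0 + 6×2 + 6×4 + 3×4 = 60

Vikram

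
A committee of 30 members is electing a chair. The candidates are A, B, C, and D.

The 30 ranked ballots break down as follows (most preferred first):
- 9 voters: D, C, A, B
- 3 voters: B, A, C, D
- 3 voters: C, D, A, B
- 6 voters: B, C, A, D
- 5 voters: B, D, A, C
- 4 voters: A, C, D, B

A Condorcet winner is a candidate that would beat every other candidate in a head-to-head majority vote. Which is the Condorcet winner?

C vs A: 18–12
C vs B: 16–14
C vs D: 16–14
C beats every other candidate.

C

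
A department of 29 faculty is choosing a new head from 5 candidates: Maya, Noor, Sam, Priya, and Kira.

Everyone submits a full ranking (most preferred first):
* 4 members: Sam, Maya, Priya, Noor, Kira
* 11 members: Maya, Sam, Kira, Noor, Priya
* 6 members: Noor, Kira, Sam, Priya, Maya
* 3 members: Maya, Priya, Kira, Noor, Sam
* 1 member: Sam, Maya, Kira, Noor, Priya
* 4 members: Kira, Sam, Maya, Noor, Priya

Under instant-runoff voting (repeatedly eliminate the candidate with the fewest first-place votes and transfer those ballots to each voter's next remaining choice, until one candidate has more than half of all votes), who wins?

Sam

Round 1: Maya 14, Noor 6, Sam 5, Priya 0, Kira 4. Priya eliminated.
Round 2: Maya 14, Noor 6, Sam 5, Kira 4. Kira eliminated.
Round 3: Maya 14, Noor 6, Sam 9. Noor eliminated.
Round 4: Maya 14, Sam 15. Sam has a majority (≥15).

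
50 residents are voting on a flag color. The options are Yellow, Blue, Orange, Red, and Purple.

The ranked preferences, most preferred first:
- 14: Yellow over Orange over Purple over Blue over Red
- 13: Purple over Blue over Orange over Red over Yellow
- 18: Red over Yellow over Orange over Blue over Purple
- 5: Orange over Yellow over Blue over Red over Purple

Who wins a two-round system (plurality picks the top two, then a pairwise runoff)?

Round 1 first-place votes: Yellow 14, Blue 0, Orange 5, Red 18, Purple 13. Red and Yellow advance.
Runoff: Red is ranked above Yellow on 31 ballots, Yellow above Red on 19.

Red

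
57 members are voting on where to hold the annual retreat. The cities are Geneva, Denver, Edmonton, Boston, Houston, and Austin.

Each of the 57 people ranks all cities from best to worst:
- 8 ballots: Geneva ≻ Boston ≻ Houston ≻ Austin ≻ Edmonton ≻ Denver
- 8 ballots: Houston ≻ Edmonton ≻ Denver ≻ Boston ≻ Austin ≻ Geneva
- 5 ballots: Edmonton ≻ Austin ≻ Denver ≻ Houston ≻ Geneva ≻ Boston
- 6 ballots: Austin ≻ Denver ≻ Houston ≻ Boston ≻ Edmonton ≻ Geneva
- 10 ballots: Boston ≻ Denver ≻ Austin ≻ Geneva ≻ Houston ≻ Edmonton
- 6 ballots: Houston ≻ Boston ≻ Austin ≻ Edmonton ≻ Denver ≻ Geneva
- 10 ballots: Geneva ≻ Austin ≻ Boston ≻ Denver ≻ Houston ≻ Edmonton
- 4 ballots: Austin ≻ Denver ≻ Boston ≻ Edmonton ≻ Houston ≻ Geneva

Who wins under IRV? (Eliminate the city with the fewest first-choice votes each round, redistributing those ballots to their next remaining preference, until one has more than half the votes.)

Round 1: Geneva 18, Denver 0, Edmonton 5, Boston 10, Houston 14, Austin 10. Denver eliminated.
Round 2: Geneva 18, Edmonton 5, Boston 10, Houston 14, Austin 10. Edmonton eliminated.
Round 3: Geneva 18, Boston 10, Houston 14, Austin 15. Boston eliminated.
Round 4: Geneva 18, Houston 14, Austin 25. Houston eliminated.
Round 5: Geneva 18, Austin 39. Austin has a majority (≥29).

Austin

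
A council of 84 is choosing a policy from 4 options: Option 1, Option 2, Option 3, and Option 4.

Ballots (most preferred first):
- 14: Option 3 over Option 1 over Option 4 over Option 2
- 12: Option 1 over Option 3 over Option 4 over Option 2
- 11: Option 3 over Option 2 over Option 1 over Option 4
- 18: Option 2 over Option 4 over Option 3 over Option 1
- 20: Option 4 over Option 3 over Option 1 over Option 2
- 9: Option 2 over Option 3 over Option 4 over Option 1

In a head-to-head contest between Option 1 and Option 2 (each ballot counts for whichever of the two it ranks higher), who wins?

Option 1 is ranked above Option 2 on 46 ballots; Option 2 above Option 1 on 38.

Option 1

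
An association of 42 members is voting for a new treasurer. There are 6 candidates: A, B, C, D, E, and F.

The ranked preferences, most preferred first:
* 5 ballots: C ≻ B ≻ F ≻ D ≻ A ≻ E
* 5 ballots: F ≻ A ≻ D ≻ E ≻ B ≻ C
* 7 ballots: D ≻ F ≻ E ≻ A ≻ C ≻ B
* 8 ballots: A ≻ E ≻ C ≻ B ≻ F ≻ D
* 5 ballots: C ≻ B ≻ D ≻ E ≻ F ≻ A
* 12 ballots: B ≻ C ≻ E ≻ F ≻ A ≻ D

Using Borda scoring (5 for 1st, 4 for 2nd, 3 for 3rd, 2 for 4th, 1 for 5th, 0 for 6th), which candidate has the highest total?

C

A: 5×1 + 5×4 + 7×2 + 8×5 + 5×0 + 12×1 = 91
B: 5×4 + 5×1 + 7×0 + 8×2 + 5×4 + 12×5 = 121
C: 5×5 + 5×0 + 7×1 + 8×3 + 5×5 + 12×4 = 129
D: 5×2 + 5×3 + 7×5 + 8×0 + 5×3 + 12×0 = 75
E: 5×0 + 5×2 + 7×3 + 8×4 + 5×2 + 12×3 = 109
F: 5×3 + 5×5 + 7×4 + 8×1 + 5×1 + 12×2 = 105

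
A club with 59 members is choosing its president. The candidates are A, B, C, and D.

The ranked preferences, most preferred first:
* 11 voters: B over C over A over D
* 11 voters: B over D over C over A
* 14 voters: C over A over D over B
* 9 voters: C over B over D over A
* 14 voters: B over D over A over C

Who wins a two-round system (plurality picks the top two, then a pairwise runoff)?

Round 1 first-place votes: A 0, B 36, C 23, D 0. B and C advance.
Runoff: B is ranked above C on 36 ballots, C above B on 23.

B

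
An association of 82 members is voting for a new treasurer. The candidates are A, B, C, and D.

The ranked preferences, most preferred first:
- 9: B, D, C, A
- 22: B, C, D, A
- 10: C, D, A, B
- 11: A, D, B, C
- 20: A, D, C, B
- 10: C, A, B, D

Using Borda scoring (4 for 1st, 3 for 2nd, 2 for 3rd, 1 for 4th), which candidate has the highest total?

C

A: 9×1 + 22×1 + 10×2 + 11×4 + 20×4 + 10×3 = 205
B: 9×4 + 22×4 + 10×1 + 11×2 + 20×1 + 10×2 = 196
C: 9×2 + 22×3 + 10×4 + 11×1 + 20×2 + 10×4 = 215
D: 9×3 + 22×2 + 10×3 + 11×3 + 20×3 + 10×1 = 204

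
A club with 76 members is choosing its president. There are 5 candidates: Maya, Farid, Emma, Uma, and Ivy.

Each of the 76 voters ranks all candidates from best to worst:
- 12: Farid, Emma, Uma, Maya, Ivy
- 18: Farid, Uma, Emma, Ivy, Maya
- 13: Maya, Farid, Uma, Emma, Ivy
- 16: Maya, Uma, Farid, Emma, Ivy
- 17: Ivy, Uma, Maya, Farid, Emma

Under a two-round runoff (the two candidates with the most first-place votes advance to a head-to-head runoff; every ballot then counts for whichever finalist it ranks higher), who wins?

Maya

Round 1 first-place votes: Maya 29, Farid 30, Emma 0, Uma 0, Ivy 17. Farid and Maya advance.
Runoff: Farid is ranked above Maya on 30 ballots, Maya above Farid on 46.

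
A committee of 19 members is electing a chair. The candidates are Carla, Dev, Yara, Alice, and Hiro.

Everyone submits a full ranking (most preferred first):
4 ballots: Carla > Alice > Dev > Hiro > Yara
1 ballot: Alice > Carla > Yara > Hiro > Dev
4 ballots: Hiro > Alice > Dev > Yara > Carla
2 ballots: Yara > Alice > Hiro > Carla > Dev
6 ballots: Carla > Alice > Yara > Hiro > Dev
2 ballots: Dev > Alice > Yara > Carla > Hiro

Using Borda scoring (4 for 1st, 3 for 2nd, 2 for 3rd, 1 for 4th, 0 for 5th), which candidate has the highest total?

Alice

Carla: 4×4 + 1×3 + 4×0 + 2×1 + 6×4 + 2×1 = 47
Dev: 4×2 + 1×0 + 4×2 + 2×0 + 6×0 + 2×4 = 24
Yara: 4×0 + 1×2 + 4×1 + 2×4 + 6×2 + 2×2 = 30
Alice: 4×3 + 1×4 + 4×3 + 2×3 + 6×3 + 2×3 = 58
Hiro: 4×1 + 1×1 + 4×4 + 2×2 + 6×1 + 2×0 = 31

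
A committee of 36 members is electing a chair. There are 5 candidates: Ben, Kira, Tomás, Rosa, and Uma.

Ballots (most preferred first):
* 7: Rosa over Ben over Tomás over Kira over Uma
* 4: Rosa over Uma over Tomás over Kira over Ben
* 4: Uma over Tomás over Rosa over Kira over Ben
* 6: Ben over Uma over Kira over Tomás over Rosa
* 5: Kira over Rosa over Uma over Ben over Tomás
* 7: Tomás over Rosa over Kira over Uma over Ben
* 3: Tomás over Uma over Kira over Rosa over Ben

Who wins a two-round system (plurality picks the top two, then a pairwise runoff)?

Tomás

Round 1 first-place votes: Ben 6, Kira 5, Tomás 10, Rosa 11, Uma 4. Rosa and Tomás advance.
Runoff: Rosa is ranked above Tomás on 16 ballots, Tomás above Rosa on 20.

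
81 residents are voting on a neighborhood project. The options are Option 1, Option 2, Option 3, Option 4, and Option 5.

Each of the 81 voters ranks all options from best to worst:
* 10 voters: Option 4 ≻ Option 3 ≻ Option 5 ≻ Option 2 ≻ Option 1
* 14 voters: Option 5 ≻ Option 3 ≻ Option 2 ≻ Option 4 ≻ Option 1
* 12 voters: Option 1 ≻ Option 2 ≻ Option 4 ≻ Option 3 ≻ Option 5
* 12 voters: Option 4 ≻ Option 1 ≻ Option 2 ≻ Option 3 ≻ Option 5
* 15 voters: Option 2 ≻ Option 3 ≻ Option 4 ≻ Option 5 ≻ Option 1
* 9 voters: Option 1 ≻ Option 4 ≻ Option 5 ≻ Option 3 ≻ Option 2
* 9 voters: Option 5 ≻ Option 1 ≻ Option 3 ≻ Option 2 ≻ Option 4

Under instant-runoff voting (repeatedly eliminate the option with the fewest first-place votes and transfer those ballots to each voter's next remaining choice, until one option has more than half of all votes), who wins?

Round 1: Option 1 21, Option 2 15, Option 3 0, Option 4 22, Option 5 23. Option 3 eliminated.
Round 2: Option 1 21, Option 2 15, Option 4 22, Option 5 23. Option 2 eliminated.
Round 3: Option 1 21, Option 4 37, Option 5 23. Option 1 eliminated.
Round 4: Option 4 58, Option 5 23. Option 4 has a majority (≥41).

Option 4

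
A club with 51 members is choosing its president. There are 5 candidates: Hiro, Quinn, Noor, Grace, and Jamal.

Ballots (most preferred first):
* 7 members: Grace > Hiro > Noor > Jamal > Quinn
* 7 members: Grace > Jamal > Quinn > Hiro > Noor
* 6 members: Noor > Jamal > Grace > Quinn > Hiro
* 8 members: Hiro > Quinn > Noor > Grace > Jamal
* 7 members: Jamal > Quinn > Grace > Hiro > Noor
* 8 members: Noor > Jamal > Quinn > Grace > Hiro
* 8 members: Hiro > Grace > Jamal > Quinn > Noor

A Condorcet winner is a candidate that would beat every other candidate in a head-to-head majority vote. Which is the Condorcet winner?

Grace vs Hiro: 35–16
Grace vs Quinn: 28–23
Grace vs Noor: 29–22
Grace vs Jamal: 30–21
Grace beats every other candidate.

Grace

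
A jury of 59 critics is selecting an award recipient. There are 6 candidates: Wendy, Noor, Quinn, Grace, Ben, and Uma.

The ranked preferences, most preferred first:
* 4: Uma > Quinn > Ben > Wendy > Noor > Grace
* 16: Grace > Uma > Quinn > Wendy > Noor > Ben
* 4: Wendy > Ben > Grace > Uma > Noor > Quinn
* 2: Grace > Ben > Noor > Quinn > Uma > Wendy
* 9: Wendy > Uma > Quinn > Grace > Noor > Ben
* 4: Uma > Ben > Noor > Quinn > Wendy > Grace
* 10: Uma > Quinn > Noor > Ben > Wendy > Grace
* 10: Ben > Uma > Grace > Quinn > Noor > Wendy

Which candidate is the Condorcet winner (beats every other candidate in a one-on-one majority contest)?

Uma

Uma vs Wendy: 46–13
Uma vs Noor: 57–2
Uma vs Quinn: 57–2
Uma vs Grace: 37–22
Uma vs Ben: 43–16
Uma beats every other candidate.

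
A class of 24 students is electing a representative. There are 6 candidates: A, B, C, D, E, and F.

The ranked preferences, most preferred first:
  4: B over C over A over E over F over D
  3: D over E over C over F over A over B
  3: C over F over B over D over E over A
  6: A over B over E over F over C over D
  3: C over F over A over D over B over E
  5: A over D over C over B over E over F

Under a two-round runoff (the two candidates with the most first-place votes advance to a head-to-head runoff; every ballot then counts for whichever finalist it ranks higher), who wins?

C

Round 1 first-place votes: A 11, B 4, C 6, D 3, E 0, F 0. A and C advance.
Runoff: A is ranked above C on 11 ballots, C above A on 13.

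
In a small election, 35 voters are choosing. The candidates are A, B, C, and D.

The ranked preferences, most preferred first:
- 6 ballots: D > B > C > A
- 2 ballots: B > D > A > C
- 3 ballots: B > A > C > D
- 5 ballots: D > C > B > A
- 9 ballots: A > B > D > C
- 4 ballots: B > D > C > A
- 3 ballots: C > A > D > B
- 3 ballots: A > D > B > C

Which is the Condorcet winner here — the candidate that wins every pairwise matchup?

B vs A: 20–15
B vs C: 27–8
B vs D: 18–17
B beats every other candidate.

B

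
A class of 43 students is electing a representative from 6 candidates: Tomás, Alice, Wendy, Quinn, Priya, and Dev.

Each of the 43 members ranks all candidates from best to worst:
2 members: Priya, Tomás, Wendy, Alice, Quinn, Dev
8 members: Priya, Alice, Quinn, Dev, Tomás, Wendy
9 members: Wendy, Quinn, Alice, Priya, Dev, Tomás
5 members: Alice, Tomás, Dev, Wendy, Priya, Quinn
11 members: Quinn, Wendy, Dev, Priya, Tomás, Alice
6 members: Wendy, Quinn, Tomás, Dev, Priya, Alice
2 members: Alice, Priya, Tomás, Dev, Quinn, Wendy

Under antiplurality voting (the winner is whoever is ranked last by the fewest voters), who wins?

Priya

Last-place votes: Tomás 9, Alice 17, Wendy 10, Quinn 5, Priya 0, Dev 2.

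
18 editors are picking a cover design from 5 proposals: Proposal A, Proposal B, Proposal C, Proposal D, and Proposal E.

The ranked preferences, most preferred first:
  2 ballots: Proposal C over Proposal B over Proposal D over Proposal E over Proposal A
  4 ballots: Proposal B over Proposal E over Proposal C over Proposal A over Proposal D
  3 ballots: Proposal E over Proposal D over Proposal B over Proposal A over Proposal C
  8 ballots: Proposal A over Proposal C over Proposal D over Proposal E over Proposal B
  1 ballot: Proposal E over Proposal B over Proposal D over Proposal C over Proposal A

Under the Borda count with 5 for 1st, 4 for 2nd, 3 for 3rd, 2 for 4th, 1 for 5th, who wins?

Proposal C

Proposal A: 2×1 + 4×2 + 3×2 + 8×5 + 1×1 = 57
Proposal B: 2×4 + 4×5 + 3×3 + 8×1 + 1×4 = 49
Proposal C: 2×5 + 4×3 + 3×1 + 8×4 + 1×2 = 59
Proposal D: 2×3 + 4×1 + 3×4 + 8×3 + 1×3 = 49
Proposal E: 2×2 + 4×4 + 3×5 + 8×2 + 1×5 = 56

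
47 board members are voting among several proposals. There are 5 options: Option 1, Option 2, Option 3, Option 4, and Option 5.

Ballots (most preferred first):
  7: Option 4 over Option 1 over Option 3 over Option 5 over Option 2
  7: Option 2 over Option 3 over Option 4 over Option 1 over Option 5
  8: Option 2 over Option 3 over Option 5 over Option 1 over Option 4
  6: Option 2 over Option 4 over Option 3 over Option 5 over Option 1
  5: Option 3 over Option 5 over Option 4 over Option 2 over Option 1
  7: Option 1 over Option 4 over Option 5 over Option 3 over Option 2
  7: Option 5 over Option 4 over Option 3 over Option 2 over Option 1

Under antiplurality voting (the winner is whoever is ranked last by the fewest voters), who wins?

Option 3

Last-place votes: Option 1 18, Option 2 14, Option 3 0, Option 4 8, Option 5 7.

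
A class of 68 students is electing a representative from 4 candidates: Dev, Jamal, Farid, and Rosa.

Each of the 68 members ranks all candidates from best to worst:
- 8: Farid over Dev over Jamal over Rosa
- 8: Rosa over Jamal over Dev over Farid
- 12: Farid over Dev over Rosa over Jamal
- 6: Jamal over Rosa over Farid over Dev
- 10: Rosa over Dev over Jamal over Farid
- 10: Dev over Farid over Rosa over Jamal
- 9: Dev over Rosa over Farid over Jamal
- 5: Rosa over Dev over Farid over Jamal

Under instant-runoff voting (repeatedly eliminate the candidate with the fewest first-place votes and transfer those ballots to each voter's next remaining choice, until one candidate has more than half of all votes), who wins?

Round 1: Dev 19, Jamal 6, Farid 20, Rosa 23. Jamal eliminated.
Round 2: Dev 19, Farid 20, Rosa 29. Dev eliminated.
Round 3: Farid 30, Rosa 38. Rosa has a majority (≥35).

Rosa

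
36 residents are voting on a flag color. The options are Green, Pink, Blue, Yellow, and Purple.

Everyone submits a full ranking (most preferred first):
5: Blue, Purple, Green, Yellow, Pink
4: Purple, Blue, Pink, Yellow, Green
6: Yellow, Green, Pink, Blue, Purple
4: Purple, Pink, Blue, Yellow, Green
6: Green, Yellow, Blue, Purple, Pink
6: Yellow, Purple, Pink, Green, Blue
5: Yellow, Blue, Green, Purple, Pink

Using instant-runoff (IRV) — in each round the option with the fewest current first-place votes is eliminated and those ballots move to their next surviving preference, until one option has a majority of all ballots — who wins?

Round 1: Green 6, Pink 0, Blue 5, Yellow 17, Purple 8. Pink eliminated.
Round 2: Green 6, Blue 5, Yellow 17, Purple 8. Blue eliminated.
Round 3: Green 6, Yellow 17, Purple 13. Green eliminated.
Round 4: Yellow 23, Purple 13. Yellow has a majority (≥19).

Yellow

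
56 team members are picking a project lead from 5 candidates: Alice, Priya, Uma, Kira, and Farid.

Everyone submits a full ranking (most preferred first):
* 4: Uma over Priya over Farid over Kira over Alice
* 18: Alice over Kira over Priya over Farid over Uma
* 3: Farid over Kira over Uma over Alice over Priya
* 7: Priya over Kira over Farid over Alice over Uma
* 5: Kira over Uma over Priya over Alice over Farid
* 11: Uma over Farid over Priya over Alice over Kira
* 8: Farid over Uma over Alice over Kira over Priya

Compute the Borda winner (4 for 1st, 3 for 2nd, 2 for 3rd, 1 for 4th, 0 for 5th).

Alice: 4×0 + 18×4 + 3×1 + 7×1 + 5×1 + 11×1 + 8×2 = 114
Priya: 4×3 + 18×2 + 3×0 + 7×4 + 5×2 + 11×2 + 8×0 = 108
Uma: 4×4 + 18×0 + 3×2 + 7×0 + 5×3 + 11×4 + 8×3 = 105
Kira: 4×1 + 18×3 + 3×3 + 7×3 + 5×4 + 11×0 + 8×1 = 116
Farid: 4×2 + 18×1 + 3×4 + 7×2 + 5×0 + 11×3 + 8×4 = 117

Farid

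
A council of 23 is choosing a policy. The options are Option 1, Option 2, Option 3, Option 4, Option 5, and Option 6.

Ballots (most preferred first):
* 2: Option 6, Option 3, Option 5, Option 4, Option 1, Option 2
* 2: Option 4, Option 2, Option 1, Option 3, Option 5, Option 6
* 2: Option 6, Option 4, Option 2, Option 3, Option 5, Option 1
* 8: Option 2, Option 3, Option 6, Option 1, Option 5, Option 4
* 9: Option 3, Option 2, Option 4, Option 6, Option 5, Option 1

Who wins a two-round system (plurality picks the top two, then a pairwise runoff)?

Option 2

Round 1 first-place votes: Option 1 0, Option 2 8, Option 3 9, Option 4 2, Option 5 0, Option 6 4. Option 3 and Option 2 advance.
Runoff: Option 3 is ranked above Option 2 on 11 ballots, Option 2 above Option 3 on 12.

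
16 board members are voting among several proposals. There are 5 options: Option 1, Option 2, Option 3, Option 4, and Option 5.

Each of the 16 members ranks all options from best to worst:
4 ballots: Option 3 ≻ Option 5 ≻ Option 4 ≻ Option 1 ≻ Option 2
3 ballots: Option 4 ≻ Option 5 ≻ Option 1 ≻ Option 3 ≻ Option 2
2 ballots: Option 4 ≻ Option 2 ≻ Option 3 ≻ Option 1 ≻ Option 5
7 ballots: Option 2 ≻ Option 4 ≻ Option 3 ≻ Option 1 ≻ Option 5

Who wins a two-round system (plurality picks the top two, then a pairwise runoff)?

Option 4

Round 1 first-place votes: Option 1 0, Option 2 7, Option 3 4, Option 4 5, Option 5 0. Option 2 and Option 4 advance.
Runoff: Option 2 is ranked above Option 4 on 7 ballots, Option 4 above Option 2 on 9.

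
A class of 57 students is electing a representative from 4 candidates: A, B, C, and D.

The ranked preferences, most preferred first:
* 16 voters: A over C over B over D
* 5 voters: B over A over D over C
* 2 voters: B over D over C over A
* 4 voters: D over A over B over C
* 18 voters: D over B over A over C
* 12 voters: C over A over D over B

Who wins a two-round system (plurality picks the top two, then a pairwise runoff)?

A

Round 1 first-place votes: A 16, B 7, C 12, D 22. D and A advance.
Runoff: D is ranked above A on 24 ballots, A above D on 33.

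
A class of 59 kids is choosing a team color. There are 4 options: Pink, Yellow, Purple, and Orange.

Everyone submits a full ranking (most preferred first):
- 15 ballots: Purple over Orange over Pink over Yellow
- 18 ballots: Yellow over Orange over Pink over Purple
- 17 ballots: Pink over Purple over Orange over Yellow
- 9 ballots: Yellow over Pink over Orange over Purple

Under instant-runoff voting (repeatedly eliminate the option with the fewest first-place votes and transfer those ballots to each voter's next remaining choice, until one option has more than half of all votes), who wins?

Pink

Round 1: Pink 17, Yellow 27, Purple 15, Orange 0. Orange eliminated.
Round 2: Pink 17, Yellow 27, Purple 15. Purple eliminated.
Round 3: Pink 32, Yellow 27. Pink has a majority (≥30).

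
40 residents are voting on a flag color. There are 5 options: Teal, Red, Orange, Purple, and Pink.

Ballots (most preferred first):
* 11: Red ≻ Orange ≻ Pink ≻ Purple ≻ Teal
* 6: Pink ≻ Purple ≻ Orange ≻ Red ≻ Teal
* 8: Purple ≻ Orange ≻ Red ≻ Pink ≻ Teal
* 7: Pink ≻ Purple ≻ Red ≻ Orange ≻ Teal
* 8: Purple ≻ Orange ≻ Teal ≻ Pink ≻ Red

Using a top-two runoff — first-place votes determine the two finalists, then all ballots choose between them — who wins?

Round 1 first-place votes: Teal 0, Red 11, Orange 0, Purple 16, Pink 13. Purple and Pink advance.
Runoff: Purple is ranked above Pink on 16 ballots, Pink above Purple on 24.

Pink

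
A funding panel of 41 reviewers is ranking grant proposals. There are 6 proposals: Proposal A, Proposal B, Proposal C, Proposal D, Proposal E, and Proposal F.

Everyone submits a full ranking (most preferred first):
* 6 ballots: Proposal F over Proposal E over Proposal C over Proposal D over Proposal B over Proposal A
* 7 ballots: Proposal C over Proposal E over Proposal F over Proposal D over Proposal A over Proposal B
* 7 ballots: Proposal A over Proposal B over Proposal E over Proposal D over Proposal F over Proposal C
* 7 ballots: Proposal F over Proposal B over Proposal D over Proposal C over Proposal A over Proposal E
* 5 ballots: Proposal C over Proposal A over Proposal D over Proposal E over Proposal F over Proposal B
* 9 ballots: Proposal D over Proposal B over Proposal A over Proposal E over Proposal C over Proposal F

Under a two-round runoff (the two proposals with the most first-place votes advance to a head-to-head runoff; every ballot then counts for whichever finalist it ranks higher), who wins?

Round 1 first-place votes: Proposal A 7, Proposal B 0, Proposal C 12, Proposal D 9, Proposal E 0, Proposal F 13. Proposal F and Proposal C advance.
Runoff: Proposal F is ranked above Proposal C on 20 ballots, Proposal C above Proposal F on 21.

Proposal C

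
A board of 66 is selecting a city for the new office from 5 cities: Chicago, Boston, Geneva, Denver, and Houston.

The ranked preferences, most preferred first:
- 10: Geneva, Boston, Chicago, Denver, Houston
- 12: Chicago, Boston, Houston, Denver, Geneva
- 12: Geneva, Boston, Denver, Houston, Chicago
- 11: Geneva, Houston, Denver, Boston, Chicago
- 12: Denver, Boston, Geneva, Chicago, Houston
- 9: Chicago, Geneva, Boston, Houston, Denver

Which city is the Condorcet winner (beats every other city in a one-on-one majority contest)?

Geneva

Geneva vs Chicago: 45–21
Geneva vs Boston: 42–24
Geneva vs Denver: 42–24
Geneva vs Houston: 54–12
Geneva beats every other city.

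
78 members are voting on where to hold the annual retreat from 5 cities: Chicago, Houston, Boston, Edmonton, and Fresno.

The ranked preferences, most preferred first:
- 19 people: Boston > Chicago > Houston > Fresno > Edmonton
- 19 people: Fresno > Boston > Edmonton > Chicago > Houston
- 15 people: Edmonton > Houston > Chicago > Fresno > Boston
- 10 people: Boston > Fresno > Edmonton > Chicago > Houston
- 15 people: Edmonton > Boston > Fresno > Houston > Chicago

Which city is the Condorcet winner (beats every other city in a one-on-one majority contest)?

Boston vs Chicago: 63–15
Boston vs Houston: 63–15
Boston vs Edmonton: 48–30
Boston vs Fresno: 44–34
Boston beats every other city.

Boston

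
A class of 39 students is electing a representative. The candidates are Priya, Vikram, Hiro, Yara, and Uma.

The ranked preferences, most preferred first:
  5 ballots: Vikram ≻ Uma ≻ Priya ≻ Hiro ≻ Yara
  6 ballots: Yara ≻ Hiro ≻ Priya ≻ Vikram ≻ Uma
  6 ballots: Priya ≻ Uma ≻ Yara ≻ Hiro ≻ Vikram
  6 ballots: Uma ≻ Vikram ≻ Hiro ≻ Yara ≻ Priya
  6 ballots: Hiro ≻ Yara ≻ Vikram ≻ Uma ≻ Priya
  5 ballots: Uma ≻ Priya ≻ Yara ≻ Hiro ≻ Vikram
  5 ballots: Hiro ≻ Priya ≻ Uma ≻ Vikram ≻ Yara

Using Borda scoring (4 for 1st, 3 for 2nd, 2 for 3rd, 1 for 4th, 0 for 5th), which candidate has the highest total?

Uma

Priya: 5×2 + 6×2 + 6×4 + 6×0 + 6×0 + 5×3 + 5×3 = 76
Vikram: 5×4 + 6×1 + 6×0 + 6×3 + 6×2 + 5×0 + 5×1 = 61
Hiro: 5×1 + 6×3 + 6×1 + 6×2 + 6×4 + 5×1 + 5×4 = 90
Yara: 5×0 + 6×4 + 6×2 + 6×1 + 6×3 + 5×2 + 5×0 = 70
Uma: 5×3 + 6×0 + 6×3 + 6×4 + 6×1 + 5×4 + 5×2 = 93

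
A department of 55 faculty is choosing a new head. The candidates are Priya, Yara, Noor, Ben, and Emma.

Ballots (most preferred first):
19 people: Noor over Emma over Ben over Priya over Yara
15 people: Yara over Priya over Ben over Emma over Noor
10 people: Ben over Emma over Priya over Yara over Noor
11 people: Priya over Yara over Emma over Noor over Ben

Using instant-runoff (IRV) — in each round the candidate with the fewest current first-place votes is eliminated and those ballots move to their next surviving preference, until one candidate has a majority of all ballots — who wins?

Priya

Round 1: Priya 11, Yara 15, Noor 19, Ben 10, Emma 0. Emma eliminated.
Round 2: Priya 11, Yara 15, Noor 19, Ben 10. Ben eliminated.
Round 3: Priya 21, Yara 15, Noor 19. Yara eliminated.
Round 4: Priya 36, Noor 19. Priya has a majority (≥28).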